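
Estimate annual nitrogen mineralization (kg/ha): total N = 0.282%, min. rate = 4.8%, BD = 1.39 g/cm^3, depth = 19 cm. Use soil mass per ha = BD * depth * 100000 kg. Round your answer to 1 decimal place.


Step 1: Soil mass per ha = BD * depth * 100000 = 1.39 * 19 * 100000 = 2641000 kg
Step 2: Total N pool = soil mass * N%/100 = 2641000 * 0.282/100 = 7447.62 kg/ha
Step 3: N mineralized = N pool * rate%/100 = 7447.62 * 4.8/100 = 357.5 kg/ha/yr

357.5


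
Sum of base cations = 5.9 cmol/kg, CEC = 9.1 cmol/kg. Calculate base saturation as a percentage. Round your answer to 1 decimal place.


Step 1: BS = 100 * (sum of bases) / CEC
Step 2: BS = 100 * 5.9 / 9.1
Step 3: BS = 64.8%

64.8


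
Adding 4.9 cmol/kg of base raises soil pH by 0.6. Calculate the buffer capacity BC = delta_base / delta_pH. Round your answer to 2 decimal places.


Step 1: BC = change in base / change in pH
Step 2: BC = 4.9 / 0.6
Step 3: BC = 8.17 cmol/(kg*pH unit)

8.17


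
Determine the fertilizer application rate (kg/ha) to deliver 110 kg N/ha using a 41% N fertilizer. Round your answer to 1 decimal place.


Step 1: Fertilizer rate = target N / (N content / 100)
Step 2: Rate = 110 / (41 / 100)
Step 3: Rate = 110 / 0.41
Step 4: Rate = 268.3 kg/ha

268.3


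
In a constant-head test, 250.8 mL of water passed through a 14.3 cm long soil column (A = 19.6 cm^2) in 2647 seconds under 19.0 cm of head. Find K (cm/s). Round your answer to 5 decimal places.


Step 1: K = Q * L / (A * t * h)
Step 2: Numerator = 250.8 * 14.3 = 3586.44
Step 3: Denominator = 19.6 * 2647 * 19.0 = 985742.8
Step 4: K = 3586.44 / 985742.8 = 0.00364 cm/s

0.00364


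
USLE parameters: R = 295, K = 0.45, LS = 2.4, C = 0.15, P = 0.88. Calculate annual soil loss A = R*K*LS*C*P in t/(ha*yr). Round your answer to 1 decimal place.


Step 1: A = R * K * LS * C * P
Step 2: R * K = 295 * 0.45 = 132.75
Step 3: (R*K) * LS = 132.75 * 2.4 = 318.6
Step 4: * C * P = 318.6 * 0.15 * 0.88 = 42.1
Step 5: A = 42.1 t/(ha*yr)

42.1


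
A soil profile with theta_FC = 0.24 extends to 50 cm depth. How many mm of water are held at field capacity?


Step 1: Water (mm) = theta_FC * depth (cm) * 10
Step 2: Water = 0.24 * 50 * 10
Step 3: Water = 120.0 mm

120.0


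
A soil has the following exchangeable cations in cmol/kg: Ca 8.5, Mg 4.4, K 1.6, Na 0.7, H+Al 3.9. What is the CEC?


Step 1: CEC = Ca + Mg + K + Na + (H+Al)
Step 2: CEC = 8.5 + 4.4 + 1.6 + 0.7 + 3.9
Step 3: CEC = 19.1 cmol/kg

19.1


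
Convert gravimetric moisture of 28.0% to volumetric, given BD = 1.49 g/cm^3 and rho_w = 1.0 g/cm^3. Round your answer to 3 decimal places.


Step 1: theta = (w / 100) * BD / rho_w
Step 2: theta = (28.0 / 100) * 1.49 / 1.0
Step 3: theta = 0.28 * 1.49
Step 4: theta = 0.417

0.417


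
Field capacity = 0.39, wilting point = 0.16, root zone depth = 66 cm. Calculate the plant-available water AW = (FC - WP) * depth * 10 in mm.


Step 1: Available water = (FC - WP) * depth * 10
Step 2: AW = (0.39 - 0.16) * 66 * 10
Step 3: AW = 0.23 * 66 * 10
Step 4: AW = 151.8 mm

151.8


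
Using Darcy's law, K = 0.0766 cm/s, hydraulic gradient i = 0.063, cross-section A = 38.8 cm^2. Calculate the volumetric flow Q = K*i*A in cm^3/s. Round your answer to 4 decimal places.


Step 1: Apply Darcy's law: Q = K * i * A
Step 2: Q = 0.0766 * 0.063 * 38.8
Step 3: Q = 0.1872 cm^3/s

0.1872


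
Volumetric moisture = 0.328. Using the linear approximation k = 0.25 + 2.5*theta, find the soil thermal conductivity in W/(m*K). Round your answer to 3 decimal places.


Step 1: k = 0.25 + 2.5 * theta
Step 2: k = 0.25 + 2.5 * 0.328
Step 3: k = 0.25 + 0.82
Step 4: k = 1.07 W/(m*K)

1.07


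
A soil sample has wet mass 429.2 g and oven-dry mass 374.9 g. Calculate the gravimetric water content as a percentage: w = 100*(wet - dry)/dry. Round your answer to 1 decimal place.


Step 1: Water mass = wet - dry = 429.2 - 374.9 = 54.3 g
Step 2: w = 100 * water mass / dry mass
Step 3: w = 100 * 54.3 / 374.9 = 14.5%

14.5


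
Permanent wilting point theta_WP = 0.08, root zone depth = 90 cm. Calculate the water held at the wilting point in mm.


Step 1: Water (mm) = theta_WP * depth * 10
Step 2: Water = 0.08 * 90 * 10
Step 3: Water = 72.0 mm

72.0


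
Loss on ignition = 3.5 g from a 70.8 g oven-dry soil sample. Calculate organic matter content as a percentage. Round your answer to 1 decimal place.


Step 1: OM% = 100 * LOI / sample mass
Step 2: OM = 100 * 3.5 / 70.8
Step 3: OM = 4.9%

4.9


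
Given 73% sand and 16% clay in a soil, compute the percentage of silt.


Step 1: sand + silt + clay = 100%
Step 2: silt = 100 - sand - clay
Step 3: silt = 100 - 73 - 16
Step 4: silt = 11%

11


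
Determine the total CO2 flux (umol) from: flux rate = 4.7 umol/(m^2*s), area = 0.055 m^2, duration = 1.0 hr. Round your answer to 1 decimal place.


Step 1: Convert time to seconds: 1.0 hr * 3600 = 3600.0 s
Step 2: Total = flux * area * time_s
Step 3: Total = 4.7 * 0.055 * 3600.0
Step 4: Total = 930.6 umol

930.6


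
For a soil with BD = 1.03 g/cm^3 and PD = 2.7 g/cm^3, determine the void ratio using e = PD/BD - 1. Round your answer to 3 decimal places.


Step 1: e = PD / BD - 1
Step 2: e = 2.7 / 1.03 - 1
Step 3: e = 2.62136 - 1
Step 4: e = 1.621

1.621


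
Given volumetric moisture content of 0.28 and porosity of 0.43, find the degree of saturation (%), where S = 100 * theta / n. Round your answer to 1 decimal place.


Step 1: S = 100 * theta_v / n
Step 2: S = 100 * 0.28 / 0.43
Step 3: S = 65.1%

65.1


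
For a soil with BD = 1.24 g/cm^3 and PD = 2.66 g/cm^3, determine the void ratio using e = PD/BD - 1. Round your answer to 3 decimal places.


Step 1: e = PD / BD - 1
Step 2: e = 2.66 / 1.24 - 1
Step 3: e = 2.14516 - 1
Step 4: e = 1.145

1.145


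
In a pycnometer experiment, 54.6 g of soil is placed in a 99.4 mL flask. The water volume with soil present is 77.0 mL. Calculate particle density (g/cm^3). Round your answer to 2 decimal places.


Step 1: Volume of solids = flask volume - water volume with soil
Step 2: V_solids = 99.4 - 77.0 = 22.4 mL
Step 3: Particle density = mass / V_solids = 54.6 / 22.4 = 2.44 g/cm^3

2.44


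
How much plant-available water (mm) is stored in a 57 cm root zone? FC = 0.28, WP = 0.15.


Step 1: Available water = (FC - WP) * depth * 10
Step 2: AW = (0.28 - 0.15) * 57 * 10
Step 3: AW = 0.13 * 57 * 10
Step 4: AW = 74.1 mm

74.1


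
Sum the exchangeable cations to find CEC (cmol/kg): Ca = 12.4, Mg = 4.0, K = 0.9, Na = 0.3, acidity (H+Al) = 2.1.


Step 1: CEC = Ca + Mg + K + Na + (H+Al)
Step 2: CEC = 12.4 + 4.0 + 0.9 + 0.3 + 2.1
Step 3: CEC = 19.7 cmol/kg

19.7


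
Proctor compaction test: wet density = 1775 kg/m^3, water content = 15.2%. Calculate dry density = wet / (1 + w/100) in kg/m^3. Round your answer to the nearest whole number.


Step 1: Dry density = wet density / (1 + w/100)
Step 2: Dry density = 1775 / (1 + 15.2/100)
Step 3: Dry density = 1775 / 1.152
Step 4: Dry density = 1541 kg/m^3

1541


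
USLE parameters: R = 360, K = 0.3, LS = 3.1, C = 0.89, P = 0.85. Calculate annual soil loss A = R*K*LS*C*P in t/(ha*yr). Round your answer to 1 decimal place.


Step 1: A = R * K * LS * C * P
Step 2: R * K = 360 * 0.3 = 108.0
Step 3: (R*K) * LS = 108.0 * 3.1 = 334.8
Step 4: * C * P = 334.8 * 0.89 * 0.85 = 253.3
Step 5: A = 253.3 t/(ha*yr)

253.3


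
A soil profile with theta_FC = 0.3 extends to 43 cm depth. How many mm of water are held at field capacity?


Step 1: Water (mm) = theta_FC * depth (cm) * 10
Step 2: Water = 0.3 * 43 * 10
Step 3: Water = 129.0 mm

129.0


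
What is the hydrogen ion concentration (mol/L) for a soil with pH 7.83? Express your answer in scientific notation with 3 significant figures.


Step 1: [H+] = 10^(-pH)
Step 2: [H+] = 10^(-7.83)
Step 3: [H+] = 1.48e-08 mol/L

1.48e-08


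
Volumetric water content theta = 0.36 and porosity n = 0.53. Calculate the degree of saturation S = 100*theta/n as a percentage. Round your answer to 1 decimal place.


Step 1: S = 100 * theta_v / n
Step 2: S = 100 * 0.36 / 0.53
Step 3: S = 67.9%

67.9


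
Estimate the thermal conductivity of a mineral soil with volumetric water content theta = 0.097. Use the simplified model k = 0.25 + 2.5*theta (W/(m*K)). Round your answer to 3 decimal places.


Step 1: k = 0.25 + 2.5 * theta
Step 2: k = 0.25 + 2.5 * 0.097
Step 3: k = 0.25 + 0.243
Step 4: k = 0.493 W/(m*K)

0.493


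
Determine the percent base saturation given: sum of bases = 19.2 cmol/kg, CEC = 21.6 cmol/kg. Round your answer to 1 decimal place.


Step 1: BS = 100 * (sum of bases) / CEC
Step 2: BS = 100 * 19.2 / 21.6
Step 3: BS = 88.9%

88.9


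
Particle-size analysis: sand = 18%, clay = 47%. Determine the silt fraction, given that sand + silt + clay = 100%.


Step 1: sand + silt + clay = 100%
Step 2: silt = 100 - sand - clay
Step 3: silt = 100 - 18 - 47
Step 4: silt = 35%

35


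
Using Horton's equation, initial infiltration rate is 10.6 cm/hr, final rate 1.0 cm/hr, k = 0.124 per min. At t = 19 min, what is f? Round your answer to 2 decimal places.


Step 1: f = fc + (f0 - fc) * exp(-k * t)
Step 2: exp(-0.124 * 19) = 0.094799
Step 3: f = 1.0 + (10.6 - 1.0) * 0.094799
Step 4: f = 1.0 + 9.6 * 0.094799
Step 5: f = 1.91 cm/hr

1.91


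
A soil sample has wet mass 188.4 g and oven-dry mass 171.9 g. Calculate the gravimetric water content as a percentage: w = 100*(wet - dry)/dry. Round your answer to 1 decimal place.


Step 1: Water mass = wet - dry = 188.4 - 171.9 = 16.5 g
Step 2: w = 100 * water mass / dry mass
Step 3: w = 100 * 16.5 / 171.9 = 9.6%

9.6


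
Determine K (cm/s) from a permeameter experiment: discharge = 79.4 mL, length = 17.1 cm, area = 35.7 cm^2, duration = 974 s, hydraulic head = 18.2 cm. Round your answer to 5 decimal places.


Step 1: K = Q * L / (A * t * h)
Step 2: Numerator = 79.4 * 17.1 = 1357.74
Step 3: Denominator = 35.7 * 974 * 18.2 = 632846.76
Step 4: K = 1357.74 / 632846.76 = 0.00215 cm/s

0.00215


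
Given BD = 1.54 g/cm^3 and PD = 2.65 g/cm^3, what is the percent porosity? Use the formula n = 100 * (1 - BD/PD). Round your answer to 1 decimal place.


Step 1: Formula: n = 100 * (1 - BD / PD)
Step 2: n = 100 * (1 - 1.54 / 2.65)
Step 3: n = 100 * (1 - 0.58113)
Step 4: n = 41.9%

41.9


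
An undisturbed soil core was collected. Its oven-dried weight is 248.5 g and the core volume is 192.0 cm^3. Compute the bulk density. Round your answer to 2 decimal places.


Step 1: Identify the formula: BD = dry mass / volume
Step 2: Substitute values: BD = 248.5 / 192.0
Step 3: BD = 1.29 g/cm^3

1.29


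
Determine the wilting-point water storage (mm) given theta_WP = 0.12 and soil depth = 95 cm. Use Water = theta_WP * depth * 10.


Step 1: Water (mm) = theta_WP * depth * 10
Step 2: Water = 0.12 * 95 * 10
Step 3: Water = 114.0 mm

114.0


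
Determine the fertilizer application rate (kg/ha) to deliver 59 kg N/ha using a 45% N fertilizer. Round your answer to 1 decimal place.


Step 1: Fertilizer rate = target N / (N content / 100)
Step 2: Rate = 59 / (45 / 100)
Step 3: Rate = 59 / 0.45
Step 4: Rate = 131.1 kg/ha

131.1


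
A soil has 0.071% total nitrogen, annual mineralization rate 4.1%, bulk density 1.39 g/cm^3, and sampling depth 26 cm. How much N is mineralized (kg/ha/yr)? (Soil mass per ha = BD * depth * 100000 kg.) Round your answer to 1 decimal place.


Step 1: Soil mass per ha = BD * depth * 100000 = 1.39 * 26 * 100000 = 3614000 kg
Step 2: Total N pool = soil mass * N%/100 = 3614000 * 0.071/100 = 2565.94 kg/ha
Step 3: N mineralized = N pool * rate%/100 = 2565.94 * 4.1/100 = 105.2 kg/ha/yr

105.2


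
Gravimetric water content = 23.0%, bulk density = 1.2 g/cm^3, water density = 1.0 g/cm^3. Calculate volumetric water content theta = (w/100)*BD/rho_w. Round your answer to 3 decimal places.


Step 1: theta = (w / 100) * BD / rho_w
Step 2: theta = (23.0 / 100) * 1.2 / 1.0
Step 3: theta = 0.23 * 1.2
Step 4: theta = 0.276

0.276


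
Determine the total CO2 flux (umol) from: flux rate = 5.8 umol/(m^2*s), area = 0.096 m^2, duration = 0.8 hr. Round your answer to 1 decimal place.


Step 1: Convert time to seconds: 0.8 hr * 3600 = 2880.0 s
Step 2: Total = flux * area * time_s
Step 3: Total = 5.8 * 0.096 * 2880.0
Step 4: Total = 1603.6 umol

1603.6


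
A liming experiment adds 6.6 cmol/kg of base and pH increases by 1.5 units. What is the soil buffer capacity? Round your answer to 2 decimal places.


Step 1: BC = change in base / change in pH
Step 2: BC = 6.6 / 1.5
Step 3: BC = 4.4 cmol/(kg*pH unit)

4.4


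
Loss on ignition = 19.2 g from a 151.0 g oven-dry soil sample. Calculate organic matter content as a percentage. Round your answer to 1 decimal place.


Step 1: OM% = 100 * LOI / sample mass
Step 2: OM = 100 * 19.2 / 151.0
Step 3: OM = 12.7%

12.7


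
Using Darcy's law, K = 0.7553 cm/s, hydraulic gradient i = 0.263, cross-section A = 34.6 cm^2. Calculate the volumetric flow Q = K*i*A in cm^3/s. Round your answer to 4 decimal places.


Step 1: Apply Darcy's law: Q = K * i * A
Step 2: Q = 0.7553 * 0.263 * 34.6
Step 3: Q = 6.8731 cm^3/s

6.8731


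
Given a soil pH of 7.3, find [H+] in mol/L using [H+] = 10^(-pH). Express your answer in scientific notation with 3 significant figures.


Step 1: [H+] = 10^(-pH)
Step 2: [H+] = 10^(-7.3)
Step 3: [H+] = 5.01e-08 mol/L

5.01e-08


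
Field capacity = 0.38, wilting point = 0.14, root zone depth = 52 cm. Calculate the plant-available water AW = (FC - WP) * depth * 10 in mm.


Step 1: Available water = (FC - WP) * depth * 10
Step 2: AW = (0.38 - 0.14) * 52 * 10
Step 3: AW = 0.24 * 52 * 10
Step 4: AW = 124.8 mm

124.8


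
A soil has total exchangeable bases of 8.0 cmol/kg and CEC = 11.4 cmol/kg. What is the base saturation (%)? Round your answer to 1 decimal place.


Step 1: BS = 100 * (sum of bases) / CEC
Step 2: BS = 100 * 8.0 / 11.4
Step 3: BS = 70.2%

70.2


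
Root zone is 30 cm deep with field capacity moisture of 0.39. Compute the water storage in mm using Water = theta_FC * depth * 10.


Step 1: Water (mm) = theta_FC * depth (cm) * 10
Step 2: Water = 0.39 * 30 * 10
Step 3: Water = 117.0 mm

117.0


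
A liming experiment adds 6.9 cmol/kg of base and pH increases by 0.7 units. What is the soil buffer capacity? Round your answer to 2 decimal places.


Step 1: BC = change in base / change in pH
Step 2: BC = 6.9 / 0.7
Step 3: BC = 9.86 cmol/(kg*pH unit)

9.86


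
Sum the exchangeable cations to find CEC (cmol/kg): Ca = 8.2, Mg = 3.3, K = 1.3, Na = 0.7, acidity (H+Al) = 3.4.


Step 1: CEC = Ca + Mg + K + Na + (H+Al)
Step 2: CEC = 8.2 + 3.3 + 1.3 + 0.7 + 3.4
Step 3: CEC = 16.9 cmol/kg

16.9


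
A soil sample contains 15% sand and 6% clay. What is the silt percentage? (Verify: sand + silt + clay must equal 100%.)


Step 1: sand + silt + clay = 100%
Step 2: silt = 100 - sand - clay
Step 3: silt = 100 - 15 - 6
Step 4: silt = 79%

79


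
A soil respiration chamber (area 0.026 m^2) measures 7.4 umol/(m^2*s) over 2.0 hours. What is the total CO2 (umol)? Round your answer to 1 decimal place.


Step 1: Convert time to seconds: 2.0 hr * 3600 = 7200.0 s
Step 2: Total = flux * area * time_s
Step 3: Total = 7.4 * 0.026 * 7200.0
Step 4: Total = 1385.3 umol

1385.3


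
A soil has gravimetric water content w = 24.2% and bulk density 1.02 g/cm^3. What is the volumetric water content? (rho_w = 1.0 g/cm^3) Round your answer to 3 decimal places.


Step 1: theta = (w / 100) * BD / rho_w
Step 2: theta = (24.2 / 100) * 1.02 / 1.0
Step 3: theta = 0.242 * 1.02
Step 4: theta = 0.247

0.247


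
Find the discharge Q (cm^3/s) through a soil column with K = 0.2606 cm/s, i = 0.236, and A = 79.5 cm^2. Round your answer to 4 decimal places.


Step 1: Apply Darcy's law: Q = K * i * A
Step 2: Q = 0.2606 * 0.236 * 79.5
Step 3: Q = 4.8894 cm^3/s

4.8894


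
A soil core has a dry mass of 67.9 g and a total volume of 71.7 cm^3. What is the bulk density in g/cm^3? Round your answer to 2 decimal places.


Step 1: Identify the formula: BD = dry mass / volume
Step 2: Substitute values: BD = 67.9 / 71.7
Step 3: BD = 0.95 g/cm^3

0.95


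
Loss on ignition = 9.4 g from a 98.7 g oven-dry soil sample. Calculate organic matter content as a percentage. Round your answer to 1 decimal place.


Step 1: OM% = 100 * LOI / sample mass
Step 2: OM = 100 * 9.4 / 98.7
Step 3: OM = 9.5%

9.5


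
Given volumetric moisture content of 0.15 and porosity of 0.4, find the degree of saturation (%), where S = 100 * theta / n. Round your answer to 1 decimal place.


Step 1: S = 100 * theta_v / n
Step 2: S = 100 * 0.15 / 0.4
Step 3: S = 37.5%

37.5


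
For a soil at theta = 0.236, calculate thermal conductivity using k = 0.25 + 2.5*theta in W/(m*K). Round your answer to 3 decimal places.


Step 1: k = 0.25 + 2.5 * theta
Step 2: k = 0.25 + 2.5 * 0.236
Step 3: k = 0.25 + 0.59
Step 4: k = 0.84 W/(m*K)

0.84


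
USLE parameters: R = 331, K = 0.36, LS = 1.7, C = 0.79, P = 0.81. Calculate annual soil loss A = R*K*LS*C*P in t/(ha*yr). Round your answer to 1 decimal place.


Step 1: A = R * K * LS * C * P
Step 2: R * K = 331 * 0.36 = 119.16
Step 3: (R*K) * LS = 119.16 * 1.7 = 202.572
Step 4: * C * P = 202.572 * 0.79 * 0.81 = 129.6
Step 5: A = 129.6 t/(ha*yr)

129.6


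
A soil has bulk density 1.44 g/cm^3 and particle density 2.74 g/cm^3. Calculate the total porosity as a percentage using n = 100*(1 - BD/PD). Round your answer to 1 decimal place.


Step 1: Formula: n = 100 * (1 - BD / PD)
Step 2: n = 100 * (1 - 1.44 / 2.74)
Step 3: n = 100 * (1 - 0.52555)
Step 4: n = 47.4%

47.4


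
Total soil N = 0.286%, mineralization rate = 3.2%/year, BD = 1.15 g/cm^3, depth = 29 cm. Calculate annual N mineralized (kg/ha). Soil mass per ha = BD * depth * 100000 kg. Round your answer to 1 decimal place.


Step 1: Soil mass per ha = BD * depth * 100000 = 1.15 * 29 * 100000 = 3335000 kg
Step 2: Total N pool = soil mass * N%/100 = 3335000 * 0.286/100 = 9538.1 kg/ha
Step 3: N mineralized = N pool * rate%/100 = 9538.1 * 3.2/100 = 305.2 kg/ha/yr

305.2


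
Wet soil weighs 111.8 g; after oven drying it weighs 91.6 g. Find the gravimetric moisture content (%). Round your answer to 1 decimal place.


Step 1: Water mass = wet - dry = 111.8 - 91.6 = 20.2 g
Step 2: w = 100 * water mass / dry mass
Step 3: w = 100 * 20.2 / 91.6 = 22.1%

22.1


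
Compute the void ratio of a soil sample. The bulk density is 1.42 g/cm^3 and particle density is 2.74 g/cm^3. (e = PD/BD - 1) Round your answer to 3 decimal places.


Step 1: e = PD / BD - 1
Step 2: e = 2.74 / 1.42 - 1
Step 3: e = 1.92958 - 1
Step 4: e = 0.93

0.93


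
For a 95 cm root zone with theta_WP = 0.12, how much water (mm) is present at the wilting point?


Step 1: Water (mm) = theta_WP * depth * 10
Step 2: Water = 0.12 * 95 * 10
Step 3: Water = 114.0 mm

114.0


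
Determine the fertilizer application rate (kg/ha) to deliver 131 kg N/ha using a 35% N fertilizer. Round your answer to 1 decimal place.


Step 1: Fertilizer rate = target N / (N content / 100)
Step 2: Rate = 131 / (35 / 100)
Step 3: Rate = 131 / 0.35
Step 4: Rate = 374.3 kg/ha

374.3


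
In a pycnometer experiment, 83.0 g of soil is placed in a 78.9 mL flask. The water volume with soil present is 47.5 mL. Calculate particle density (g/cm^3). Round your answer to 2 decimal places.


Step 1: Volume of solids = flask volume - water volume with soil
Step 2: V_solids = 78.9 - 47.5 = 31.4 mL
Step 3: Particle density = mass / V_solids = 83.0 / 31.4 = 2.64 g/cm^3

2.64


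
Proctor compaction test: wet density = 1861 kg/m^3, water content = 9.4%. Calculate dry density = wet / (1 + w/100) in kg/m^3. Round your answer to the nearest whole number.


Step 1: Dry density = wet density / (1 + w/100)
Step 2: Dry density = 1861 / (1 + 9.4/100)
Step 3: Dry density = 1861 / 1.094
Step 4: Dry density = 1701 kg/m^3

1701


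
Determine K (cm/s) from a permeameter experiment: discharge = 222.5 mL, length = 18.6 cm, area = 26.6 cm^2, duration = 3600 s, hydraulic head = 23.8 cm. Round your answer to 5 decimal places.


Step 1: K = Q * L / (A * t * h)
Step 2: Numerator = 222.5 * 18.6 = 4138.5
Step 3: Denominator = 26.6 * 3600 * 23.8 = 2279088.0
Step 4: K = 4138.5 / 2279088.0 = 0.00182 cm/s

0.00182


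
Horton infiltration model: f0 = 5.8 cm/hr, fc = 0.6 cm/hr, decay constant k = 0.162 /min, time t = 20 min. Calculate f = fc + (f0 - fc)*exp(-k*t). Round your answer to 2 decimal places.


Step 1: f = fc + (f0 - fc) * exp(-k * t)
Step 2: exp(-0.162 * 20) = 0.039164
Step 3: f = 0.6 + (5.8 - 0.6) * 0.039164
Step 4: f = 0.6 + 5.2 * 0.039164
Step 5: f = 0.8 cm/hr

0.8


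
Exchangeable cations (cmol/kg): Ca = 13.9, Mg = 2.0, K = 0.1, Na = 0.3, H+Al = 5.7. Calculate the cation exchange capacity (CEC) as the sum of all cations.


Step 1: CEC = Ca + Mg + K + Na + (H+Al)
Step 2: CEC = 13.9 + 2.0 + 0.1 + 0.3 + 5.7
Step 3: CEC = 22.0 cmol/kg

22.0


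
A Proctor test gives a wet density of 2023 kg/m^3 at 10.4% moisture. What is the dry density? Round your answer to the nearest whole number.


Step 1: Dry density = wet density / (1 + w/100)
Step 2: Dry density = 2023 / (1 + 10.4/100)
Step 3: Dry density = 2023 / 1.104
Step 4: Dry density = 1832 kg/m^3

1832


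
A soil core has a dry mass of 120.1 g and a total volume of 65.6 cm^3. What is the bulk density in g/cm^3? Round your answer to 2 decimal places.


Step 1: Identify the formula: BD = dry mass / volume
Step 2: Substitute values: BD = 120.1 / 65.6
Step 3: BD = 1.83 g/cm^3

1.83


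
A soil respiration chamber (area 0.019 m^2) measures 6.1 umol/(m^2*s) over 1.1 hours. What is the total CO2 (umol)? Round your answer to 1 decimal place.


Step 1: Convert time to seconds: 1.1 hr * 3600 = 3960.0 s
Step 2: Total = flux * area * time_s
Step 3: Total = 6.1 * 0.019 * 3960.0
Step 4: Total = 459.0 umol

459.0


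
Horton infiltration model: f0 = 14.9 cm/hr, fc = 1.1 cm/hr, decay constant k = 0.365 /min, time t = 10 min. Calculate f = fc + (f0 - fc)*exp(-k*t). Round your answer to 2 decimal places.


Step 1: f = fc + (f0 - fc) * exp(-k * t)
Step 2: exp(-0.365 * 10) = 0.025991
Step 3: f = 1.1 + (14.9 - 1.1) * 0.025991
Step 4: f = 1.1 + 13.8 * 0.025991
Step 5: f = 1.46 cm/hr

1.46


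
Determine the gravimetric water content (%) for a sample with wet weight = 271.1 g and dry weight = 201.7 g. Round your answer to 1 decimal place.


Step 1: Water mass = wet - dry = 271.1 - 201.7 = 69.4 g
Step 2: w = 100 * water mass / dry mass
Step 3: w = 100 * 69.4 / 201.7 = 34.4%

34.4


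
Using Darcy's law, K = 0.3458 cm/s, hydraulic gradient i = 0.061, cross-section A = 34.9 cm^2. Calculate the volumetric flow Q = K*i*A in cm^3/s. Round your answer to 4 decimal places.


Step 1: Apply Darcy's law: Q = K * i * A
Step 2: Q = 0.3458 * 0.061 * 34.9
Step 3: Q = 0.7362 cm^3/s

0.7362


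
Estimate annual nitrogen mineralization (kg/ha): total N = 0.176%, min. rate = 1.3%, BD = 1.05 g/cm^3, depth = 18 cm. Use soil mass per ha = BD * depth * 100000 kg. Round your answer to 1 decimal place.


Step 1: Soil mass per ha = BD * depth * 100000 = 1.05 * 18 * 100000 = 1890000 kg
Step 2: Total N pool = soil mass * N%/100 = 1890000 * 0.176/100 = 3326.4 kg/ha
Step 3: N mineralized = N pool * rate%/100 = 3326.4 * 1.3/100 = 43.2 kg/ha/yr

43.2


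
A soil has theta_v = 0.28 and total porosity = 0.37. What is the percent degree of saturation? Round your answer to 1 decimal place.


Step 1: S = 100 * theta_v / n
Step 2: S = 100 * 0.28 / 0.37
Step 3: S = 75.7%

75.7


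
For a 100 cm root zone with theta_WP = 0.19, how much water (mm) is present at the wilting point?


Step 1: Water (mm) = theta_WP * depth * 10
Step 2: Water = 0.19 * 100 * 10
Step 3: Water = 190.0 mm

190.0


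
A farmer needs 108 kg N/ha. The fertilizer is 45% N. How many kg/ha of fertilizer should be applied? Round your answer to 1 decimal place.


Step 1: Fertilizer rate = target N / (N content / 100)
Step 2: Rate = 108 / (45 / 100)
Step 3: Rate = 108 / 0.45
Step 4: Rate = 240.0 kg/ha

240.0


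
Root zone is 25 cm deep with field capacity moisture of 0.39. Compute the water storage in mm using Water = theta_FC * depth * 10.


Step 1: Water (mm) = theta_FC * depth (cm) * 10
Step 2: Water = 0.39 * 25 * 10
Step 3: Water = 97.5 mm

97.5


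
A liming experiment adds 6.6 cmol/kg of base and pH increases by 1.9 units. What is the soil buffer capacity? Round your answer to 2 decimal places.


Step 1: BC = change in base / change in pH
Step 2: BC = 6.6 / 1.9
Step 3: BC = 3.47 cmol/(kg*pH unit)

3.47


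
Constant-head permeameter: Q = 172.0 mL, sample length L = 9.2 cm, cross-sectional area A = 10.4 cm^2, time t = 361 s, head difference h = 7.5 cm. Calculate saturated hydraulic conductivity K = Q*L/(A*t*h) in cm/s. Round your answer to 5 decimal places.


Step 1: K = Q * L / (A * t * h)
Step 2: Numerator = 172.0 * 9.2 = 1582.4
Step 3: Denominator = 10.4 * 361 * 7.5 = 28158.0
Step 4: K = 1582.4 / 28158.0 = 0.0562 cm/s

0.0562


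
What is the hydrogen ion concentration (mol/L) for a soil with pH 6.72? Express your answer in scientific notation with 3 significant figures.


Step 1: [H+] = 10^(-pH)
Step 2: [H+] = 10^(-6.72)
Step 3: [H+] = 1.91e-07 mol/L

1.91e-07


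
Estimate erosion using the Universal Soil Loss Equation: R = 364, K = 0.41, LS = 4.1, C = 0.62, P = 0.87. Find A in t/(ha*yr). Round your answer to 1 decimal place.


Step 1: A = R * K * LS * C * P
Step 2: R * K = 364 * 0.41 = 149.24
Step 3: (R*K) * LS = 149.24 * 4.1 = 611.884
Step 4: * C * P = 611.884 * 0.62 * 0.87 = 330.1
Step 5: A = 330.1 t/(ha*yr)

330.1


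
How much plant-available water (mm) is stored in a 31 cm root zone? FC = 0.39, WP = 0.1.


Step 1: Available water = (FC - WP) * depth * 10
Step 2: AW = (0.39 - 0.1) * 31 * 10
Step 3: AW = 0.29 * 31 * 10
Step 4: AW = 89.9 mm

89.9


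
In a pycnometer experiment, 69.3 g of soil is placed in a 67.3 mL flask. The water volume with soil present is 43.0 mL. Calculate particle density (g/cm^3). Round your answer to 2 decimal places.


Step 1: Volume of solids = flask volume - water volume with soil
Step 2: V_solids = 67.3 - 43.0 = 24.3 mL
Step 3: Particle density = mass / V_solids = 69.3 / 24.3 = 2.85 g/cm^3

2.85


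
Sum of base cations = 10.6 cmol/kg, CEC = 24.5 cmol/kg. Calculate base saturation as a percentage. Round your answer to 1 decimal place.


Step 1: BS = 100 * (sum of bases) / CEC
Step 2: BS = 100 * 10.6 / 24.5
Step 3: BS = 43.3%

43.3


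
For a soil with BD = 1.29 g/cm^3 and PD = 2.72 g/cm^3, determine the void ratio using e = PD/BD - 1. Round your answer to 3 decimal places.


Step 1: e = PD / BD - 1
Step 2: e = 2.72 / 1.29 - 1
Step 3: e = 2.10853 - 1
Step 4: e = 1.109

1.109


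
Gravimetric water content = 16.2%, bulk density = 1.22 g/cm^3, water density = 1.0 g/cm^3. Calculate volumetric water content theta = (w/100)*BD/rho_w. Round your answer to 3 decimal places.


Step 1: theta = (w / 100) * BD / rho_w
Step 2: theta = (16.2 / 100) * 1.22 / 1.0
Step 3: theta = 0.162 * 1.22
Step 4: theta = 0.198

0.198


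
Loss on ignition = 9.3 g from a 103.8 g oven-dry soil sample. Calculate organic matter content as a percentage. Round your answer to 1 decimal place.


Step 1: OM% = 100 * LOI / sample mass
Step 2: OM = 100 * 9.3 / 103.8
Step 3: OM = 9.0%

9.0


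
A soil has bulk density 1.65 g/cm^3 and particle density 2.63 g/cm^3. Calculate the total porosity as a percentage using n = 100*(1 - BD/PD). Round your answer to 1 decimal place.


Step 1: Formula: n = 100 * (1 - BD / PD)
Step 2: n = 100 * (1 - 1.65 / 2.63)
Step 3: n = 100 * (1 - 0.62738)
Step 4: n = 37.3%

37.3


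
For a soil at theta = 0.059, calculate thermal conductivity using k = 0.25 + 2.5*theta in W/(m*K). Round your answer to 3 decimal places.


Step 1: k = 0.25 + 2.5 * theta
Step 2: k = 0.25 + 2.5 * 0.059
Step 3: k = 0.25 + 0.148
Step 4: k = 0.398 W/(m*K)

0.398


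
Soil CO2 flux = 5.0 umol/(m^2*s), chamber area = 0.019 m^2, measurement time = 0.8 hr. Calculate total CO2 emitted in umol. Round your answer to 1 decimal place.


Step 1: Convert time to seconds: 0.8 hr * 3600 = 2880.0 s
Step 2: Total = flux * area * time_s
Step 3: Total = 5.0 * 0.019 * 2880.0
Step 4: Total = 273.6 umol

273.6


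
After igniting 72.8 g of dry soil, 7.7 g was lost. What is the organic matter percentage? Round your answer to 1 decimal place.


Step 1: OM% = 100 * LOI / sample mass
Step 2: OM = 100 * 7.7 / 72.8
Step 3: OM = 10.6%

10.6


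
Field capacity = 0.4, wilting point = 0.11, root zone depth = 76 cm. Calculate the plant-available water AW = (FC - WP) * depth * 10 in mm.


Step 1: Available water = (FC - WP) * depth * 10
Step 2: AW = (0.4 - 0.11) * 76 * 10
Step 3: AW = 0.29 * 76 * 10
Step 4: AW = 220.4 mm

220.4


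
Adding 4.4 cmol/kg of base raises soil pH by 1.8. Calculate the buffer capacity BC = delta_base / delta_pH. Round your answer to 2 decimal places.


Step 1: BC = change in base / change in pH
Step 2: BC = 4.4 / 1.8
Step 3: BC = 2.44 cmol/(kg*pH unit)

2.44


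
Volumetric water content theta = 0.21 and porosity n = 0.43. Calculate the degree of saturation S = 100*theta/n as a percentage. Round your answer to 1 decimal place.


Step 1: S = 100 * theta_v / n
Step 2: S = 100 * 0.21 / 0.43
Step 3: S = 48.8%

48.8


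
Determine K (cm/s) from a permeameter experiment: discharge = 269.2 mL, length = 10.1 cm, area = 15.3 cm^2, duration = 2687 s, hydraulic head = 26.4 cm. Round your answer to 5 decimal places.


Step 1: K = Q * L / (A * t * h)
Step 2: Numerator = 269.2 * 10.1 = 2718.92
Step 3: Denominator = 15.3 * 2687 * 26.4 = 1085333.04
Step 4: K = 2718.92 / 1085333.04 = 0.00251 cm/s

0.00251


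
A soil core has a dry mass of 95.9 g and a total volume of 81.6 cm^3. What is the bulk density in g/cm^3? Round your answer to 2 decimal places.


Step 1: Identify the formula: BD = dry mass / volume
Step 2: Substitute values: BD = 95.9 / 81.6
Step 3: BD = 1.18 g/cm^3

1.18


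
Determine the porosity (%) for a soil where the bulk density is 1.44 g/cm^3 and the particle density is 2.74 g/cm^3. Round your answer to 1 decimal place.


Step 1: Formula: n = 100 * (1 - BD / PD)
Step 2: n = 100 * (1 - 1.44 / 2.74)
Step 3: n = 100 * (1 - 0.52555)
Step 4: n = 47.4%

47.4


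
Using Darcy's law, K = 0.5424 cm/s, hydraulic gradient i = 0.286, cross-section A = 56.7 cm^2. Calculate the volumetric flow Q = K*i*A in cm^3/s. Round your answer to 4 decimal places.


Step 1: Apply Darcy's law: Q = K * i * A
Step 2: Q = 0.5424 * 0.286 * 56.7
Step 3: Q = 8.7957 cm^3/s

8.7957


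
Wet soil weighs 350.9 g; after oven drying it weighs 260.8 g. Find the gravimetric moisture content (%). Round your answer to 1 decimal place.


Step 1: Water mass = wet - dry = 350.9 - 260.8 = 90.1 g
Step 2: w = 100 * water mass / dry mass
Step 3: w = 100 * 90.1 / 260.8 = 34.5%

34.5


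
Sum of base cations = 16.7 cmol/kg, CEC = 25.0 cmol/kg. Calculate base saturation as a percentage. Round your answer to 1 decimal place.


Step 1: BS = 100 * (sum of bases) / CEC
Step 2: BS = 100 * 16.7 / 25.0
Step 3: BS = 66.8%

66.8


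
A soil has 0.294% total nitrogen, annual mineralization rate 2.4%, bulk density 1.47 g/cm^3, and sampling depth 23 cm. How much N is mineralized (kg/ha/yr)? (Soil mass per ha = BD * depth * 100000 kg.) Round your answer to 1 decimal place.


Step 1: Soil mass per ha = BD * depth * 100000 = 1.47 * 23 * 100000 = 3381000 kg
Step 2: Total N pool = soil mass * N%/100 = 3381000 * 0.294/100 = 9940.14 kg/ha
Step 3: N mineralized = N pool * rate%/100 = 9940.14 * 2.4/100 = 238.6 kg/ha/yr

238.6


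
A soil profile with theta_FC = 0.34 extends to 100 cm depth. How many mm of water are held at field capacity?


Step 1: Water (mm) = theta_FC * depth (cm) * 10
Step 2: Water = 0.34 * 100 * 10
Step 3: Water = 340.0 mm

340.0


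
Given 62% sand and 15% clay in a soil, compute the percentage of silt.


Step 1: sand + silt + clay = 100%
Step 2: silt = 100 - sand - clay
Step 3: silt = 100 - 62 - 15
Step 4: silt = 23%

23


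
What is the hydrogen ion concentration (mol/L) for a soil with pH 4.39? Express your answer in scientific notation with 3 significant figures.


Step 1: [H+] = 10^(-pH)
Step 2: [H+] = 10^(-4.39)
Step 3: [H+] = 4.07e-05 mol/L

4.07e-05


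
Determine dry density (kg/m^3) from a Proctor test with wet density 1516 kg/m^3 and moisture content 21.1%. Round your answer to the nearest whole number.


Step 1: Dry density = wet density / (1 + w/100)
Step 2: Dry density = 1516 / (1 + 21.1/100)
Step 3: Dry density = 1516 / 1.211
Step 4: Dry density = 1252 kg/m^3

1252


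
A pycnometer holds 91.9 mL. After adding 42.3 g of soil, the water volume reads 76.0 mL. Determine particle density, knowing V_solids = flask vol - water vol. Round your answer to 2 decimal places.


Step 1: Volume of solids = flask volume - water volume with soil
Step 2: V_solids = 91.9 - 76.0 = 15.9 mL
Step 3: Particle density = mass / V_solids = 42.3 / 15.9 = 2.66 g/cm^3

2.66


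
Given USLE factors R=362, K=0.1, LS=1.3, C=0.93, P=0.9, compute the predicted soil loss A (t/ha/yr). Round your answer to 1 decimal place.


Step 1: A = R * K * LS * C * P
Step 2: R * K = 362 * 0.1 = 36.2
Step 3: (R*K) * LS = 36.2 * 1.3 = 47.06
Step 4: * C * P = 47.06 * 0.93 * 0.9 = 39.4
Step 5: A = 39.4 t/(ha*yr)

39.4


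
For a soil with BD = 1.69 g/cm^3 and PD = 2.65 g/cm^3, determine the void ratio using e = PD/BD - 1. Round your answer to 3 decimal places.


Step 1: e = PD / BD - 1
Step 2: e = 2.65 / 1.69 - 1
Step 3: e = 1.56805 - 1
Step 4: e = 0.568

0.568


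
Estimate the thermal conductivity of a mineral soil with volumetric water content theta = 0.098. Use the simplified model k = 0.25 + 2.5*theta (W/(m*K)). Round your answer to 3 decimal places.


Step 1: k = 0.25 + 2.5 * theta
Step 2: k = 0.25 + 2.5 * 0.098
Step 3: k = 0.25 + 0.245
Step 4: k = 0.495 W/(m*K)

0.495


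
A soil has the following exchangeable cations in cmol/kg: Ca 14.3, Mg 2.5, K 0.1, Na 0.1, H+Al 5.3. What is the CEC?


Step 1: CEC = Ca + Mg + K + Na + (H+Al)
Step 2: CEC = 14.3 + 2.5 + 0.1 + 0.1 + 5.3
Step 3: CEC = 22.3 cmol/kg

22.3


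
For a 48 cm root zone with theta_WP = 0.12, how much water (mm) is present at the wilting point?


Step 1: Water (mm) = theta_WP * depth * 10
Step 2: Water = 0.12 * 48 * 10
Step 3: Water = 57.6 mm

57.6


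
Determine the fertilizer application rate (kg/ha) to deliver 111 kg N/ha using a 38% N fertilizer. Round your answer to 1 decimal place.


Step 1: Fertilizer rate = target N / (N content / 100)
Step 2: Rate = 111 / (38 / 100)
Step 3: Rate = 111 / 0.38
Step 4: Rate = 292.1 kg/ha

292.1


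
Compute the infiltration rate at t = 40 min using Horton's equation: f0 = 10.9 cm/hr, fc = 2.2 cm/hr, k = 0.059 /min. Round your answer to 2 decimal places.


Step 1: f = fc + (f0 - fc) * exp(-k * t)
Step 2: exp(-0.059 * 40) = 0.09442
Step 3: f = 2.2 + (10.9 - 2.2) * 0.09442
Step 4: f = 2.2 + 8.7 * 0.09442
Step 5: f = 3.02 cm/hr

3.02


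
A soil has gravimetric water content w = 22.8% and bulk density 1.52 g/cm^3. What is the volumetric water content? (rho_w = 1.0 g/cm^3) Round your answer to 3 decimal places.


Step 1: theta = (w / 100) * BD / rho_w
Step 2: theta = (22.8 / 100) * 1.52 / 1.0
Step 3: theta = 0.228 * 1.52
Step 4: theta = 0.347

0.347


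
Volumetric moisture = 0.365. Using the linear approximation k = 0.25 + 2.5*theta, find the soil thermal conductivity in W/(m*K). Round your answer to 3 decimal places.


Step 1: k = 0.25 + 2.5 * theta
Step 2: k = 0.25 + 2.5 * 0.365
Step 3: k = 0.25 + 0.913
Step 4: k = 1.163 W/(m*K)

1.163


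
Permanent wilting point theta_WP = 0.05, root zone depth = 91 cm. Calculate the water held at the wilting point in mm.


Step 1: Water (mm) = theta_WP * depth * 10
Step 2: Water = 0.05 * 91 * 10
Step 3: Water = 45.5 mm

45.5


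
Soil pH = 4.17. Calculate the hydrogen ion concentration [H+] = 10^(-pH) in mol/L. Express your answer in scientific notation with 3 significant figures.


Step 1: [H+] = 10^(-pH)
Step 2: [H+] = 10^(-4.17)
Step 3: [H+] = 6.76e-05 mol/L

6.76e-05


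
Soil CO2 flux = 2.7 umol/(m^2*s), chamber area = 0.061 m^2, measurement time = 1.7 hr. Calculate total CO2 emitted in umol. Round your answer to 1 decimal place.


Step 1: Convert time to seconds: 1.7 hr * 3600 = 6120.0 s
Step 2: Total = flux * area * time_s
Step 3: Total = 2.7 * 0.061 * 6120.0
Step 4: Total = 1008.0 umol

1008.0


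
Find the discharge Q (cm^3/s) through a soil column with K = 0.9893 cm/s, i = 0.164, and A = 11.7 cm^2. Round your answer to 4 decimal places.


Step 1: Apply Darcy's law: Q = K * i * A
Step 2: Q = 0.9893 * 0.164 * 11.7
Step 3: Q = 1.8983 cm^3/s

1.8983


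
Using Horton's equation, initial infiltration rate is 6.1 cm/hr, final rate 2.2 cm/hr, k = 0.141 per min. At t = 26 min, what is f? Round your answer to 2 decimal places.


Step 1: f = fc + (f0 - fc) * exp(-k * t)
Step 2: exp(-0.141 * 26) = 0.025579
Step 3: f = 2.2 + (6.1 - 2.2) * 0.025579
Step 4: f = 2.2 + 3.9 * 0.025579
Step 5: f = 2.3 cm/hr

2.3


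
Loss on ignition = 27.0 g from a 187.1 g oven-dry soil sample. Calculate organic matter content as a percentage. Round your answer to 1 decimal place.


Step 1: OM% = 100 * LOI / sample mass
Step 2: OM = 100 * 27.0 / 187.1
Step 3: OM = 14.4%

14.4


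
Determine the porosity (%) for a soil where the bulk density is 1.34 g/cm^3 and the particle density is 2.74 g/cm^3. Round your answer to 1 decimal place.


Step 1: Formula: n = 100 * (1 - BD / PD)
Step 2: n = 100 * (1 - 1.34 / 2.74)
Step 3: n = 100 * (1 - 0.48905)
Step 4: n = 51.1%

51.1


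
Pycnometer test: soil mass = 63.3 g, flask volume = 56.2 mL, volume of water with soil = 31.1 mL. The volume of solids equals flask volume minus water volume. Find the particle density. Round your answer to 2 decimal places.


Step 1: Volume of solids = flask volume - water volume with soil
Step 2: V_solids = 56.2 - 31.1 = 25.1 mL
Step 3: Particle density = mass / V_solids = 63.3 / 25.1 = 2.52 g/cm^3

2.52


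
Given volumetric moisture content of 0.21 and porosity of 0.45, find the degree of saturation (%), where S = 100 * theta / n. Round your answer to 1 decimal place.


Step 1: S = 100 * theta_v / n
Step 2: S = 100 * 0.21 / 0.45
Step 3: S = 46.7%

46.7


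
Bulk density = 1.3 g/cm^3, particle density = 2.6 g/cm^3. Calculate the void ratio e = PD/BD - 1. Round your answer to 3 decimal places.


Step 1: e = PD / BD - 1
Step 2: e = 2.6 / 1.3 - 1
Step 3: e = 2.0 - 1
Step 4: e = 1.0

1.0


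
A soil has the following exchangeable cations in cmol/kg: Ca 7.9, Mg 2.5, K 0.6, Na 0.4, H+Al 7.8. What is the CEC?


Step 1: CEC = Ca + Mg + K + Na + (H+Al)
Step 2: CEC = 7.9 + 2.5 + 0.6 + 0.4 + 7.8
Step 3: CEC = 19.2 cmol/kg

19.2


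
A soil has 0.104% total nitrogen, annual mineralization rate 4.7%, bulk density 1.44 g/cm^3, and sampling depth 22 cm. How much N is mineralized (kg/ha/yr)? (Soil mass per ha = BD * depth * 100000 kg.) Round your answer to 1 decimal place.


Step 1: Soil mass per ha = BD * depth * 100000 = 1.44 * 22 * 100000 = 3168000 kg
Step 2: Total N pool = soil mass * N%/100 = 3168000 * 0.104/100 = 3294.72 kg/ha
Step 3: N mineralized = N pool * rate%/100 = 3294.72 * 4.7/100 = 154.9 kg/ha/yr

154.9


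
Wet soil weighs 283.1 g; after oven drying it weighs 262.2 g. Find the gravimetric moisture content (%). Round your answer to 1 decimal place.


Step 1: Water mass = wet - dry = 283.1 - 262.2 = 20.9 g
Step 2: w = 100 * water mass / dry mass
Step 3: w = 100 * 20.9 / 262.2 = 8.0%

8.0


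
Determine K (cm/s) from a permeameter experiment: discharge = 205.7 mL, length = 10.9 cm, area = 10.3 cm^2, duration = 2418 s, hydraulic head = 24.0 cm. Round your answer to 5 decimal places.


Step 1: K = Q * L / (A * t * h)
Step 2: Numerator = 205.7 * 10.9 = 2242.13
Step 3: Denominator = 10.3 * 2418 * 24.0 = 597729.6
Step 4: K = 2242.13 / 597729.6 = 0.00375 cm/s

0.00375
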